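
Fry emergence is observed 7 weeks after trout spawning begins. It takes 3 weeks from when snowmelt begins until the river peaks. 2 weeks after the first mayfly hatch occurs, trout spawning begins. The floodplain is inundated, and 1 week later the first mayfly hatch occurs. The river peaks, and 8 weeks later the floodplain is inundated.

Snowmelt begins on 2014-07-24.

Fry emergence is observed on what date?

2014-12-18

Snowmelt begins: Jul 24, 2014.
The river peaks: Jul 24, 2014 + 3 weeks = Aug 14, 2014.
The floodplain is inundated: Aug 14, 2014 + 8 weeks = Oct 9, 2014.
The first mayfly hatch occurs: Oct 9, 2014 + 1 week = Oct 16, 2014.
Trout spawning begins: Oct 16, 2014 + 2 weeks = Oct 30, 2014.
Fry emergence is observed: Oct 30, 2014 + 7 weeks = Dec 18, 2014.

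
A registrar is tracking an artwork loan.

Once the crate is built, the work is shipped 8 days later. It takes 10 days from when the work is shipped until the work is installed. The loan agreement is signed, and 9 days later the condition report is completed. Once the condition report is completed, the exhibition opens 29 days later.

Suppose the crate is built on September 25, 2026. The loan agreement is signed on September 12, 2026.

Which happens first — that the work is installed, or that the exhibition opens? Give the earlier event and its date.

The work is installed — October 13, 2026

The crate is built: Sep 25, 2026.
The work is shipped: Sep 25, 2026 + 8 days = Oct 3, 2026.
The work is installed: Oct 3, 2026 + 10 days = Oct 13, 2026.
The loan agreement is signed: Sep 12, 2026.
The condition report is completed: Sep 12, 2026 + 9 days = Sep 21, 2026.
The exhibition opens: Sep 21, 2026 + 29 days = Oct 20, 2026.
Comparing: the work is installed on Oct 13, 2026 vs the exhibition opens on Oct 20, 2026. Earlier: the work is installed.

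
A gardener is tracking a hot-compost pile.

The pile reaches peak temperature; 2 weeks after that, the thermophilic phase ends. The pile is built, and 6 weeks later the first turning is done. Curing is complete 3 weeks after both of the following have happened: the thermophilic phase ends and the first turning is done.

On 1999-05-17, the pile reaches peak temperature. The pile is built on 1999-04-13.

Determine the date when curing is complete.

1999-06-21

The pile reaches peak temperature: May 17, 1999.
The thermophilic phase ends: May 17, 1999 + 2 weeks = May 31, 1999.
The pile is built: Apr 13, 1999.
The first turning is done: Apr 13, 1999 + 6 weeks = May 25, 1999.
Both prerequisites met — the thermophilic phase ends (May 31, 1999), the first turning is done (May 25, 1999); the later is May 31, 1999.
Curing is complete: May 31, 1999 + 3 weeks = Jun 21, 1999.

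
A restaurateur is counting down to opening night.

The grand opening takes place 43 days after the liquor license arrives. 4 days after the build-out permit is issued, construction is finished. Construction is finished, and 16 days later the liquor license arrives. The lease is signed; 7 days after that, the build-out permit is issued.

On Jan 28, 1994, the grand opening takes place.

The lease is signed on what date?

The grand opening takes place: Jan 28, 1994.
The liquor license arrives: Jan 28, 1994 − 43 days = Dec 16, 1993.
Construction is finished: Dec 16, 1993 − 16 days = Nov 30, 1993.
The build-out permit is issued: Nov 30, 1993 − 4 days = Nov 26, 1993.
The lease is signed: Nov 26, 1993 − 7 days = Nov 19, 1993.

Nov 19, 1993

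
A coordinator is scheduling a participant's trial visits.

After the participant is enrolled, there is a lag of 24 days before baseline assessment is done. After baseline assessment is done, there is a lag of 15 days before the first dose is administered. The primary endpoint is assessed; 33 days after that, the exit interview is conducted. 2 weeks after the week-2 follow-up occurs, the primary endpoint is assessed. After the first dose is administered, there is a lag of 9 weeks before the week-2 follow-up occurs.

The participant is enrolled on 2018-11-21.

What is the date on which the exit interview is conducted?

The participant is enrolled: Nov 21, 2018.
Baseline assessment is done: Nov 21, 2018 + 24 days = Dec 15, 2018.
The first dose is administered: Dec 15, 2018 + 15 days = Dec 30, 2018.
The week-2 follow-up occurs: Dec 30, 2018 + 9 weeks = Mar 3, 2019.
The primary endpoint is assessed: Mar 3, 2019 + 2 weeks = Mar 17, 2019.
The exit interview is conducted: Mar 17, 2019 + 33 days = Apr 19, 2019.

2019-04-19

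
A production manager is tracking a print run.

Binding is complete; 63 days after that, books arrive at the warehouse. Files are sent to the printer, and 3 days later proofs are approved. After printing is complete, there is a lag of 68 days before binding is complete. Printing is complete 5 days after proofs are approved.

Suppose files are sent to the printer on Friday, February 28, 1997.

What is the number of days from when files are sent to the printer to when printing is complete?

Causal path: files are sent to the printer → proofs are approved → printing is complete.
Total delay along the path: 3 + 5 = 8 days.

8 days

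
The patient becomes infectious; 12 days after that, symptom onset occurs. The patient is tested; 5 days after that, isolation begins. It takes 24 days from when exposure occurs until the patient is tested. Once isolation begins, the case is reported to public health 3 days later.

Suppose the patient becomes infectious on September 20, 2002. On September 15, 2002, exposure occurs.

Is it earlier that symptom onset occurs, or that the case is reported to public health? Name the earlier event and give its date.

The patient becomes infectious: Sep 20, 2002.
Symptom onset occurs: Sep 20, 2002 + 12 days = Oct 2, 2002.
Exposure occurs: Sep 15, 2002.
The patient is tested: Sep 15, 2002 + 24 days = Oct 9, 2002.
Isolation begins: Oct 9, 2002 + 5 days = Oct 14, 2002.
The case is reported to public health: Oct 14, 2002 + 3 days = Oct 17, 2002.
Comparing: symptom onset occurs on Oct 2, 2002 vs the case is reported to public health on Oct 17, 2002. Earlier: symptom onset occurs.

Symptom onset occurs — October 2, 2002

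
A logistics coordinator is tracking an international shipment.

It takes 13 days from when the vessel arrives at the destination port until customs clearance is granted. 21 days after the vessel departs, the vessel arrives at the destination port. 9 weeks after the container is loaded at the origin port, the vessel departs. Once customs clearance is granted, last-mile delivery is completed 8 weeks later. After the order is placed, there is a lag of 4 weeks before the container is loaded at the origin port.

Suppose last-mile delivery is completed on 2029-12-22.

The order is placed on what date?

Last-mile delivery is completed: Dec 22, 2029.
Customs clearance is granted: Dec 22, 2029 − 8 weeks = Oct 27, 2029.
The vessel arrives at the destination port: Oct 27, 2029 − 13 days = Oct 14, 2029.
The vessel departs: Oct 14, 2029 − 21 days = Sep 23, 2029.
The container is loaded at the origin port: Sep 23, 2029 − 9 weeks = Jul 22, 2029.
The order is placed: Jul 22, 2029 − 4 weeks = Jun 24, 2029.

2029-06-24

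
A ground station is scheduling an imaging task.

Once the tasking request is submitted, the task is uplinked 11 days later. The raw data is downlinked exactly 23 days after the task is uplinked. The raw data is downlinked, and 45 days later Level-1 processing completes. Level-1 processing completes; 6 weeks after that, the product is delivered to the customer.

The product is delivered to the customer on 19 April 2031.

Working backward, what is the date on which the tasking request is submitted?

The product is delivered to the customer: Apr 19, 2031.
Level-1 processing completes: Apr 19, 2031 − 6 weeks = Mar 8, 2031.
The raw data is downlinked: Mar 8, 2031 − 45 days = Jan 22, 2031.
The task is uplinked: Jan 22, 2031 − 23 days = Dec 30, 2030.
The tasking request is submitted: Dec 30, 2030 − 11 days = Dec 19, 2030.

19 December 2030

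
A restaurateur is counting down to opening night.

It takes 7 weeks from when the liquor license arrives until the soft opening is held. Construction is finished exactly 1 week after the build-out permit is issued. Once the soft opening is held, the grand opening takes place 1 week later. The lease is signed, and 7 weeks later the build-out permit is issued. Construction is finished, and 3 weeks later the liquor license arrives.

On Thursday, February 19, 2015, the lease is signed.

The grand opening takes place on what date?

The lease is signed: Feb 19, 2015.
The build-out permit is issued: Feb 19, 2015 + 7 weeks = Apr 9, 2015.
Construction is finished: Apr 9, 2015 + 1 week = Apr 16, 2015.
The liquor license arrives: Apr 16, 2015 + 3 weeks = May 7, 2015.
The soft opening is held: May 7, 2015 + 7 weeks = Jun 25, 2015.
The grand opening takes place: Jun 25, 2015 + 1 week = Jul 2, 2015.

Thursday, July 2, 2015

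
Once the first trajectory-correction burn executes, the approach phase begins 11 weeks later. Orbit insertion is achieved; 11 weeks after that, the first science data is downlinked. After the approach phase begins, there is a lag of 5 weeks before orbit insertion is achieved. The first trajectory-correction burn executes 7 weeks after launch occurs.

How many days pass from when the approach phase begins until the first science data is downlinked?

112 days

Causal path: the approach phase begins → orbit insertion is achieved → the first science data is downlinked.
Total delay along the path: 5 + 11 weeks = 16 weeks = 112 days.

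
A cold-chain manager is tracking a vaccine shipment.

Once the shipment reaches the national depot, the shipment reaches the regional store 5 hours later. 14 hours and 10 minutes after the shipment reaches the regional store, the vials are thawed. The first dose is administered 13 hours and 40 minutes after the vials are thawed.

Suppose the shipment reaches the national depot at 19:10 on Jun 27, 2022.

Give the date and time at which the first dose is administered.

04:00 on Jun 29, 2022

The shipment reaches the national depot: 19:10 Jun 27, 2022.
The shipment reaches the regional store: 19:10 Jun 27, 2022 + 5h = 00:10 Jun 28, 2022.
The vials are thawed: 00:10 Jun 28, 2022 + 14h10m = 14:20 Jun 28, 2022.
The first dose is administered: 14:20 Jun 28, 2022 + 13h40m = 04:00 Jun 29, 2022.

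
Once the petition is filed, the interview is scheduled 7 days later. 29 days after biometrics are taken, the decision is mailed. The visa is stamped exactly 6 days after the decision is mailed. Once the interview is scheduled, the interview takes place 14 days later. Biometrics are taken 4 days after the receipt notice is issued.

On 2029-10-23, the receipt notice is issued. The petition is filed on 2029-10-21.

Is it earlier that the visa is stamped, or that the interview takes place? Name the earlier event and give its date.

The interview takes place — 2029-11-11

The receipt notice is issued: Oct 23, 2029.
Biometrics are taken: Oct 23, 2029 + 4 days = Oct 27, 2029.
The decision is mailed: Oct 27, 2029 + 29 days = Nov 25, 2029.
The visa is stamped: Nov 25, 2029 + 6 days = Dec 1, 2029.
The petition is filed: Oct 21, 2029.
The interview is scheduled: Oct 21, 2029 + 7 days = Oct 28, 2029.
The interview takes place: Oct 28, 2029 + 14 days = Nov 11, 2029.
Comparing: the visa is stamped on Dec 1, 2029 vs the interview takes place on Nov 11, 2029. Earlier: the interview takes place.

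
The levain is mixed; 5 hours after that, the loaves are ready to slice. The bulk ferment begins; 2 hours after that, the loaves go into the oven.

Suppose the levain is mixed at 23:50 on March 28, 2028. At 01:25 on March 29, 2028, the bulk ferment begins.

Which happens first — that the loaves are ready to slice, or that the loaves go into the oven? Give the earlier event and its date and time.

The loaves go into the oven — 03:25 on March 29, 2028

The levain is mixed: 23:50 Mar 28, 2028.
The loaves are ready to slice: 23:50 Mar 28, 2028 + 5h = 04:50 Mar 29, 2028.
The bulk ferment begins: 01:25 Mar 29, 2028.
The loaves go into the oven: 01:25 Mar 29, 2028 + 2h = 03:25 Mar 29, 2028.
Comparing: the loaves are ready to slice at 04:50 Mar 29, 2028 vs the loaves go into the oven at 03:25 Mar 29, 2028. Earlier: the loaves go into the oven.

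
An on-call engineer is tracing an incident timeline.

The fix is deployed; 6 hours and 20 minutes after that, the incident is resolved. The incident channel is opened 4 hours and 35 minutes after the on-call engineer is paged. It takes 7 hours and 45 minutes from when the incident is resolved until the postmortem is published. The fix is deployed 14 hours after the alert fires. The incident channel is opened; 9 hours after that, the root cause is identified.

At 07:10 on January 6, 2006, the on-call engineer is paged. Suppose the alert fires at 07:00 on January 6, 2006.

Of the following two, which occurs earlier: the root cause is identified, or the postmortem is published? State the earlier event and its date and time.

The root cause is identified — 20:45 on January 6, 2006

The on-call engineer is paged: 07:10 Jan 6, 2006.
The incident channel is opened: 07:10 Jan 6, 2006 + 4h35m = 11:45 Jan 6, 2006.
The root cause is identified: 11:45 Jan 6, 2006 + 9h = 20:45 Jan 6, 2006.
The alert fires: 07:00 Jan 6, 2006.
The fix is deployed: 07:00 Jan 6, 2006 + 14h = 21:00 Jan 6, 2006.
The incident is resolved: 21:00 Jan 6, 2006 + 6h20m = 03:20 Jan 7, 2006.
The postmortem is published: 03:20 Jan 7, 2006 + 7h45m = 11:05 Jan 7, 2006.
Comparing: the root cause is identified at 20:45 Jan 6, 2006 vs the postmortem is published at 11:05 Jan 7, 2006. Earlier: the root cause is identified.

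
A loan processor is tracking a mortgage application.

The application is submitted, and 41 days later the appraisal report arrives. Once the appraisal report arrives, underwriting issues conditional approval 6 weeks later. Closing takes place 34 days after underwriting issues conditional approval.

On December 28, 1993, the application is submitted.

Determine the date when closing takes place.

April 24, 1994

The application is submitted: Dec 28, 1993.
The appraisal report arrives: Dec 28, 1993 + 41 days = Feb 7, 1994.
Underwriting issues conditional approval: Feb 7, 1994 + 6 weeks = Mar 21, 1994.
Closing takes place: Mar 21, 1994 + 34 days = Apr 24, 1994.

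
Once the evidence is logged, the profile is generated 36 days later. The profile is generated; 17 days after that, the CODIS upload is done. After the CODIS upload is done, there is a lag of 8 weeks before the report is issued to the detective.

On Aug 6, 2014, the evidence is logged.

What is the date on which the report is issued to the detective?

Nov 23, 2014

The evidence is logged: Aug 6, 2014.
The profile is generated: Aug 6, 2014 + 36 days = Sep 11, 2014.
The CODIS upload is done: Sep 11, 2014 + 17 days = Sep 28, 2014.
The report is issued to the detective: Sep 28, 2014 + 8 weeks = Nov 23, 2014.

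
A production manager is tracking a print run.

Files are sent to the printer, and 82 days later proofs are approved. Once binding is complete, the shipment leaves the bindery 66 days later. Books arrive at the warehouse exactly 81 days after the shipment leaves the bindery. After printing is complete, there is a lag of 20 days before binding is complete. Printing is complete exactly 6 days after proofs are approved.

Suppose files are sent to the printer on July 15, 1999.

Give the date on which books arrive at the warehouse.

March 26, 2000

Files are sent to the printer: Jul 15, 1999.
Proofs are approved: Jul 15, 1999 + 82 days = Oct 5, 1999.
Printing is complete: Oct 5, 1999 + 6 days = Oct 11, 1999.
Binding is complete: Oct 11, 1999 + 20 days = Oct 31, 1999.
The shipment leaves the bindery: Oct 31, 1999 + 66 days = Jan 5, 2000.
Books arrive at the warehouse: Jan 5, 2000 + 81 days = Mar 26, 2000.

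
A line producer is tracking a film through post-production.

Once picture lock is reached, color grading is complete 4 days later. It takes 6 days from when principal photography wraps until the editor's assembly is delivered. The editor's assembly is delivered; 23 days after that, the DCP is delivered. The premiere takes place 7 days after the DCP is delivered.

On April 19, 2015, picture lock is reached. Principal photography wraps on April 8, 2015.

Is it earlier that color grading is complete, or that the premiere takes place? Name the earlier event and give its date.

Color grading is complete — April 23, 2015

Picture lock is reached: Apr 19, 2015.
Color grading is complete: Apr 19, 2015 + 4 days = Apr 23, 2015.
Principal photography wraps: Apr 8, 2015.
The editor's assembly is delivered: Apr 8, 2015 + 6 days = Apr 14, 2015.
The DCP is delivered: Apr 14, 2015 + 23 days = May 7, 2015.
The premiere takes place: May 7, 2015 + 7 days = May 14, 2015.
Comparing: color grading is complete on Apr 23, 2015 vs the premiere takes place on May 14, 2015. Earlier: color grading is complete.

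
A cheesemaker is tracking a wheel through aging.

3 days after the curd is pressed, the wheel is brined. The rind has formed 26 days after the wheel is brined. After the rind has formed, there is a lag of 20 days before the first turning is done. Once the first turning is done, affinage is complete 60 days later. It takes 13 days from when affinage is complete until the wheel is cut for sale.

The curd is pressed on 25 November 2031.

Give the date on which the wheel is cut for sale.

The curd is pressed: Nov 25, 2031.
The wheel is brined: Nov 25, 2031 + 3 days = Nov 28, 2031.
The rind has formed: Nov 28, 2031 + 26 days = Dec 24, 2031.
The first turning is done: Dec 24, 2031 + 20 days = Jan 13, 2032.
Affinage is complete: Jan 13, 2032 + 60 days = Mar 13, 2032.
The wheel is cut for sale: Mar 13, 2032 + 13 days = Mar 26, 2032.

26 March 2032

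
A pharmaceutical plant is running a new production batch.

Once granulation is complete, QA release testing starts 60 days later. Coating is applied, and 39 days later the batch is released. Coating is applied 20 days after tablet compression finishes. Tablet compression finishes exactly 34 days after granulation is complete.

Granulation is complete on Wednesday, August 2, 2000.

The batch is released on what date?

Friday, November 3, 2000

Granulation is complete: Aug 2, 2000.
Tablet compression finishes: Aug 2, 2000 + 34 days = Sep 5, 2000.
Coating is applied: Sep 5, 2000 + 20 days = Sep 25, 2000.
The batch is released: Sep 25, 2000 + 39 days = Nov 3, 2000.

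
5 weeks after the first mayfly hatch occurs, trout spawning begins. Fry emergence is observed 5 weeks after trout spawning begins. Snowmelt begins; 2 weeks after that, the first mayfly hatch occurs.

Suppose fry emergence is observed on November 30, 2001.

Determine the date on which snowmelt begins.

September 7, 2001

Fry emergence is observed: Nov 30, 2001.
Trout spawning begins: Nov 30, 2001 − 5 weeks = Oct 26, 2001.
The first mayfly hatch occurs: Oct 26, 2001 − 5 weeks = Sep 21, 2001.
Snowmelt begins: Sep 21, 2001 − 2 weeks = Sep 7, 2001.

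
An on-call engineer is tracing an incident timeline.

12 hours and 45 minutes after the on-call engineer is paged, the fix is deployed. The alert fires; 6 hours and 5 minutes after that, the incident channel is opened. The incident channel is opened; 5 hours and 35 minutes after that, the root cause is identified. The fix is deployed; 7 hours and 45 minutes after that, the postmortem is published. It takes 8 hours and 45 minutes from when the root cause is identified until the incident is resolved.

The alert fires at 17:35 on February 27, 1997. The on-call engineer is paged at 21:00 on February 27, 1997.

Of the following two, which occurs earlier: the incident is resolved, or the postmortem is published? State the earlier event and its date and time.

The incident is resolved — 14:00 on February 28, 1997

The alert fires: 17:35 Feb 27, 1997.
The incident channel is opened: 17:35 Feb 27, 1997 + 6h05m = 23:40 Feb 27, 1997.
The root cause is identified: 23:40 Feb 27, 1997 + 5h35m = 05:15 Feb 28, 1997.
The incident is resolved: 05:15 Feb 28, 1997 + 8h45m = 14:00 Feb 28, 1997.
The on-call engineer is paged: 21:00 Feb 27, 1997.
The fix is deployed: 21:00 Feb 27, 1997 + 12h45m = 09:45 Feb 28, 1997.
The postmortem is published: 09:45 Feb 28, 1997 + 7h45m = 17:30 Feb 28, 1997.
Comparing: the incident is resolved at 14:00 Feb 28, 1997 vs the postmortem is published at 17:30 Feb 28, 1997. Earlier: the incident is resolved.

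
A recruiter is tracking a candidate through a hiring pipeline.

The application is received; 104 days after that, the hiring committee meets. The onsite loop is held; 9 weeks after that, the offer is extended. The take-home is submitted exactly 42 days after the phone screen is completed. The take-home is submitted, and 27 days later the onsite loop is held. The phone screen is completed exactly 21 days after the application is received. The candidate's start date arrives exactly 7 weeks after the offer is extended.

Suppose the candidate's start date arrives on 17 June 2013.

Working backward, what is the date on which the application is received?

The candidate's start date arrives: Jun 17, 2013.
The offer is extended: Jun 17, 2013 − 7 weeks = Apr 29, 2013.
The onsite loop is held: Apr 29, 2013 − 9 weeks = Feb 25, 2013.
The take-home is submitted: Feb 25, 2013 − 27 days = Jan 29, 2013.
The phone screen is completed: Jan 29, 2013 − 42 days = Dec 18, 2012.
The application is received: Dec 18, 2012 − 21 days = Nov 27, 2012.

27 November 2012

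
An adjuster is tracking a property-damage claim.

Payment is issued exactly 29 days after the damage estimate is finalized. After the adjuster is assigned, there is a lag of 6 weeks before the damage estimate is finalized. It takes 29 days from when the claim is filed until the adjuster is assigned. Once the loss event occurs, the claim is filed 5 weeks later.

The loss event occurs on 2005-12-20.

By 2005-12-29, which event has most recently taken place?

The loss event occurs

The loss event occurs: Dec 20, 2005.
The claim is filed: Dec 20, 2005 + 5 weeks = Jan 24, 2006.
The adjuster is assigned: Jan 24, 2006 + 29 days = Feb 22, 2006.
The damage estimate is finalized: Feb 22, 2006 + 6 weeks = Apr 5, 2006.
Payment is issued: Apr 5, 2006 + 29 days = May 4, 2006.
Dec 29, 2005 falls between when the loss event occurs (Dec 20, 2005) and when the claim is filed (Jan 24, 2006).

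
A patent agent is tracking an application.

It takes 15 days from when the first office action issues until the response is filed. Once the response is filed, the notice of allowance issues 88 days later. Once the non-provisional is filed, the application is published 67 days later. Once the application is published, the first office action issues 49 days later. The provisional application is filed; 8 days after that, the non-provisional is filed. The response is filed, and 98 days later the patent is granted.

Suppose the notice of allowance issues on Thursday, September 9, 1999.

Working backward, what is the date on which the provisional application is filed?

Monday, January 25, 1999

The notice of allowance issues: Sep 9, 1999.
The response is filed: Sep 9, 1999 − 88 days = Jun 13, 1999.
The first office action issues: Jun 13, 1999 − 15 days = May 29, 1999.
The application is published: May 29, 1999 − 49 days = Apr 10, 1999.
The non-provisional is filed: Apr 10, 1999 − 67 days = Feb 2, 1999.
The provisional application is filed: Feb 2, 1999 − 8 days = Jan 25, 1999.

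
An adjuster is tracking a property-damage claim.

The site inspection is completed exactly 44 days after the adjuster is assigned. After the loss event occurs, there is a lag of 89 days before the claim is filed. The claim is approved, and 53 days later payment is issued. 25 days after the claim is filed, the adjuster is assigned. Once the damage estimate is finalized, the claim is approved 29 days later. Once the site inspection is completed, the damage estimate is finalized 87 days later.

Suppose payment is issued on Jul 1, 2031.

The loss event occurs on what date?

Aug 8, 2030

Payment is issued: Jul 1, 2031.
The claim is approved: Jul 1, 2031 − 53 days = May 9, 2031.
The damage estimate is finalized: May 9, 2031 − 29 days = Apr 10, 2031.
The site inspection is completed: Apr 10, 2031 − 87 days = Jan 13, 2031.
The adjuster is assigned: Jan 13, 2031 − 44 days = Nov 30, 2030.
The claim is filed: Nov 30, 2030 − 25 days = Nov 5, 2030.
The loss event occurs: Nov 5, 2030 − 89 days = Aug 8, 2030.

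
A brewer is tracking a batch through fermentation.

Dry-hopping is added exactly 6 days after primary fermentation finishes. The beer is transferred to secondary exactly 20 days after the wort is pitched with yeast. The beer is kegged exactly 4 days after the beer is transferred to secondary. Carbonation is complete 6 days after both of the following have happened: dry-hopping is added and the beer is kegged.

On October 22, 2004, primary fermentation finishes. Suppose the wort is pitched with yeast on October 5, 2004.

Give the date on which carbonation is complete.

November 4, 2004

Primary fermentation finishes: Oct 22, 2004.
Dry-hopping is added: Oct 22, 2004 + 6 days = Oct 28, 2004.
The wort is pitched with yeast: Oct 5, 2004.
The beer is transferred to secondary: Oct 5, 2004 + 20 days = Oct 25, 2004.
The beer is kegged: Oct 25, 2004 + 4 days = Oct 29, 2004.
Both prerequisites met — dry-hopping is added (Oct 28, 2004), the beer is kegged (Oct 29, 2004); the later is Oct 29, 2004.
Carbonation is complete: Oct 29, 2004 + 6 days = Nov 4, 2004.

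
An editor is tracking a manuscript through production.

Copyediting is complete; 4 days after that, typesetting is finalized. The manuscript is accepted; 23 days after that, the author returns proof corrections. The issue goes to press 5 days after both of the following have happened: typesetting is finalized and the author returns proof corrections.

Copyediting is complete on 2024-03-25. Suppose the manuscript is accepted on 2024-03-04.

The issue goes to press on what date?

Copyediting is complete: Mar 25, 2024.
Typesetting is finalized: Mar 25, 2024 + 4 days = Mar 29, 2024.
The manuscript is accepted: Mar 4, 2024.
The author returns proof corrections: Mar 4, 2024 + 23 days = Mar 27, 2024.
Both prerequisites met — typesetting is finalized (Mar 29, 2024), the author returns proof corrections (Mar 27, 2024); the later is Mar 29, 2024.
The issue goes to press: Mar 29, 2024 + 5 days = Apr 3, 2024.

2024-04-03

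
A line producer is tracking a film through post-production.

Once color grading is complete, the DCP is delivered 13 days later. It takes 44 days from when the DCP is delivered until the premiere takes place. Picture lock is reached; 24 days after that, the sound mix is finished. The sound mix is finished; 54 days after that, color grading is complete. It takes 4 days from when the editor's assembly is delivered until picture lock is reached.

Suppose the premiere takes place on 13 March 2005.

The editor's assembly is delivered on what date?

The premiere takes place: Mar 13, 2005.
The DCP is delivered: Mar 13, 2005 − 44 days = Jan 28, 2005.
Color grading is complete: Jan 28, 2005 − 13 days = Jan 15, 2005.
The sound mix is finished: Jan 15, 2005 − 54 days = Nov 22, 2004.
Picture lock is reached: Nov 22, 2004 − 24 days = Oct 29, 2004.
The editor's assembly is delivered: Oct 29, 2004 − 4 days = Oct 25, 2004.

25 October 2004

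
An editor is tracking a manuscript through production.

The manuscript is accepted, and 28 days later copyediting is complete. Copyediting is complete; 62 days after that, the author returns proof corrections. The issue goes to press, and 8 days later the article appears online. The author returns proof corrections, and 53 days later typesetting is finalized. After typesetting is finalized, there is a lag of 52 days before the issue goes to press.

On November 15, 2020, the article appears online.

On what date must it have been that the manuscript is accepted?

The article appears online: Nov 15, 2020.
The issue goes to press: Nov 15, 2020 − 8 days = Nov 7, 2020.
Typesetting is finalized: Nov 7, 2020 − 52 days = Sep 16, 2020.
The author returns proof corrections: Sep 16, 2020 − 53 days = Jul 25, 2020.
Copyediting is complete: Jul 25, 2020 − 62 days = May 24, 2020.
The manuscript is accepted: May 24, 2020 − 28 days = Apr 26, 2020.

April 26, 2020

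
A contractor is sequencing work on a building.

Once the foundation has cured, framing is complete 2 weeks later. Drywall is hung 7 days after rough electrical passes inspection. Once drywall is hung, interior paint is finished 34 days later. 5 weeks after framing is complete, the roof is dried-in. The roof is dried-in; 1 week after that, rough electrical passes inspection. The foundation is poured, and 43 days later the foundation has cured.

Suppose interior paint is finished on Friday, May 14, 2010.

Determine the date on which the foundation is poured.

Interior paint is finished: May 14, 2010.
Drywall is hung: May 14, 2010 − 34 days = Apr 10, 2010.
Rough electrical passes inspection: Apr 10, 2010 − 7 days = Apr 3, 2010.
The roof is dried-in: Apr 3, 2010 − 1 week = Mar 27, 2010.
Framing is complete: Mar 27, 2010 − 5 weeks = Feb 20, 2010.
The foundation has cured: Feb 20, 2010 − 2 weeks = Feb 6, 2010.
The foundation is poured: Feb 6, 2010 − 43 days = Dec 25, 2009.

Friday, December 25, 2009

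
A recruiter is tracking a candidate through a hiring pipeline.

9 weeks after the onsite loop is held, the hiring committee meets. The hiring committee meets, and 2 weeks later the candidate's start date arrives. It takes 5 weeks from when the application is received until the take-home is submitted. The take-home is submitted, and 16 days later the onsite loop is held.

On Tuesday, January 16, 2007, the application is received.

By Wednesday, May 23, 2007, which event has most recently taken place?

The hiring committee meets

The application is received: Jan 16, 2007.
The take-home is submitted: Jan 16, 2007 + 5 weeks = Feb 20, 2007.
The onsite loop is held: Feb 20, 2007 + 16 days = Mar 8, 2007.
The hiring committee meets: Mar 8, 2007 + 9 weeks = May 10, 2007.
The candidate's start date arrives: May 10, 2007 + 2 weeks = May 24, 2007.
May 23, 2007 falls between when the hiring committee meets (May 10, 2007) and when the candidate's start date arrives (May 24, 2007).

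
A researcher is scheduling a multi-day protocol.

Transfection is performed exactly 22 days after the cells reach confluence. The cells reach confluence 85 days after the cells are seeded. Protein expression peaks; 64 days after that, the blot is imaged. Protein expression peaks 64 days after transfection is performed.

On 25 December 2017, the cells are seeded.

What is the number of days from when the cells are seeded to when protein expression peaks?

Causal path: the cells are seeded → the cells reach confluence → transfection is performed → protein expression peaks.
Total delay along the path: 85 + 22 + 64 = 171 days.

171 days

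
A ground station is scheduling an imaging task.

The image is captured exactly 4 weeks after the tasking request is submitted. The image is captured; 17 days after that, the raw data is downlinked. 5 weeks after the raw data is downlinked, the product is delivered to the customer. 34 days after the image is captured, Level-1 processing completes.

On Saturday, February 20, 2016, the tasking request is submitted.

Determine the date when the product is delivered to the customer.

The tasking request is submitted: Feb 20, 2016.
The image is captured: Feb 20, 2016 + 4 weeks = Mar 19, 2016.
The raw data is downlinked: Mar 19, 2016 + 17 days = Apr 5, 2016.
The product is delivered to the customer: Apr 5, 2016 + 5 weeks = May 10, 2016.

Tuesday, May 10, 2016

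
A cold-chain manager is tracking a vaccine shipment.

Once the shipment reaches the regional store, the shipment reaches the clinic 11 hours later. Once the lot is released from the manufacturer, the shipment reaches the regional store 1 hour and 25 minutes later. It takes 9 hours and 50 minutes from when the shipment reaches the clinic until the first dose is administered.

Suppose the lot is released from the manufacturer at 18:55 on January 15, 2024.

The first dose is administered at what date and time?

The lot is released from the manufacturer: 18:55 Jan 15, 2024.
The shipment reaches the regional store: 18:55 Jan 15, 2024 + 1h25m = 20:20 Jan 15, 2024.
The shipment reaches the clinic: 20:20 Jan 15, 2024 + 11h = 07:20 Jan 16, 2024.
The first dose is administered: 07:20 Jan 16, 2024 + 9h50m = 17:10 Jan 16, 2024.

17:10 on January 16, 2024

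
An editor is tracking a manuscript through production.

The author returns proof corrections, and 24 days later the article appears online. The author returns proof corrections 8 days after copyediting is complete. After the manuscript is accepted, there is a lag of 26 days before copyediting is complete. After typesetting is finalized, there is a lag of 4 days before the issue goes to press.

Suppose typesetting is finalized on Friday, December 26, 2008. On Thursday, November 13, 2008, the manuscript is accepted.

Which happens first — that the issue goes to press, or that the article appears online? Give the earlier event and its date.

The issue goes to press — Tuesday, December 30, 2008

Typesetting is finalized: Dec 26, 2008.
The issue goes to press: Dec 26, 2008 + 4 days = Dec 30, 2008.
The manuscript is accepted: Nov 13, 2008.
Copyediting is complete: Nov 13, 2008 + 26 days = Dec 9, 2008.
The author returns proof corrections: Dec 9, 2008 + 8 days = Dec 17, 2008.
The article appears online: Dec 17, 2008 + 24 days = Jan 10, 2009.
Comparing: the issue goes to press on Dec 30, 2008 vs the article appears online on Jan 10, 2009. Earlier: the issue goes to press.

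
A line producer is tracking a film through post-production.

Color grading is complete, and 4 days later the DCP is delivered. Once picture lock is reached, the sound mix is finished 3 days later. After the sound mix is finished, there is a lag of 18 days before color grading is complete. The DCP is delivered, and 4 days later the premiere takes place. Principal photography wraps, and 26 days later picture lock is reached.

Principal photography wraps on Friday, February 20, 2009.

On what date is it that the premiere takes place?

Principal photography wraps: Feb 20, 2009.
Picture lock is reached: Feb 20, 2009 + 26 days = Mar 18, 2009.
The sound mix is finished: Mar 18, 2009 + 3 days = Mar 21, 2009.
Color grading is complete: Mar 21, 2009 + 18 days = Apr 8, 2009.
The DCP is delivered: Apr 8, 2009 + 4 days = Apr 12, 2009.
The premiere takes place: Apr 12, 2009 + 4 days = Apr 16, 2009.

Thursday, April 16, 2009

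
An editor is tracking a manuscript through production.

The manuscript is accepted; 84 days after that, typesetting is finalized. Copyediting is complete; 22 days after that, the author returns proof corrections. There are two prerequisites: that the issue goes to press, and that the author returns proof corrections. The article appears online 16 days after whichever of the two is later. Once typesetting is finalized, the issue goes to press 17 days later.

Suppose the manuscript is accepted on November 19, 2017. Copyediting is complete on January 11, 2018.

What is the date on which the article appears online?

March 16, 2018

The manuscript is accepted: Nov 19, 2017.
Typesetting is finalized: Nov 19, 2017 + 84 days = Feb 11, 2018.
The issue goes to press: Feb 11, 2018 + 17 days = Feb 28, 2018.
Copyediting is complete: Jan 11, 2018.
The author returns proof corrections: Jan 11, 2018 + 22 days = Feb 2, 2018.
Both prerequisites met — the issue goes to press (Feb 28, 2018), the author returns proof corrections (Feb 2, 2018); the later is Feb 28, 2018.
The article appears online: Feb 28, 2018 + 16 days = Mar 16, 2018.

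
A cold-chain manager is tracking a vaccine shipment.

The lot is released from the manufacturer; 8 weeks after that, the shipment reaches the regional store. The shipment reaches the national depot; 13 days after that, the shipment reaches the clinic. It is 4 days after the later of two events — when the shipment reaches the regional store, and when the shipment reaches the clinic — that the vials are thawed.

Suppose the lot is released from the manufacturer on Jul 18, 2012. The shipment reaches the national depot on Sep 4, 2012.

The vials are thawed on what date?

The lot is released from the manufacturer: Jul 18, 2012.
The shipment reaches the regional store: Jul 18, 2012 + 8 weeks = Sep 12, 2012.
The shipment reaches the national depot: Sep 4, 2012.
The shipment reaches the clinic: Sep 4, 2012 + 13 days = Sep 17, 2012.
Both prerequisites met — the shipment reaches the regional store (Sep 12, 2012), the shipment reaches the clinic (Sep 17, 2012); the later is Sep 17, 2012.
The vials are thawed: Sep 17, 2012 + 4 days = Sep 21, 2012.

Sep 21, 2012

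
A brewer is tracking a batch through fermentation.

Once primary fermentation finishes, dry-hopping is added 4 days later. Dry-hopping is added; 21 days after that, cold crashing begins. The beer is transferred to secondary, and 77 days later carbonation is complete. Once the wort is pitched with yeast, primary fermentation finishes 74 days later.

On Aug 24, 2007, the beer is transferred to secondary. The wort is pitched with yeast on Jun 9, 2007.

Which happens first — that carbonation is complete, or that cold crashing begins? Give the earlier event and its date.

Cold crashing begins — Sep 16, 2007

The beer is transferred to secondary: Aug 24, 2007.
Carbonation is complete: Aug 24, 2007 + 77 days = Nov 9, 2007.
The wort is pitched with yeast: Jun 9, 2007.
Primary fermentation finishes: Jun 9, 2007 + 74 days = Aug 22, 2007.
Dry-hopping is added: Aug 22, 2007 + 4 days = Aug 26, 2007.
Cold crashing begins: Aug 26, 2007 + 21 days = Sep 16, 2007.
Comparing: carbonation is complete on Nov 9, 2007 vs cold crashing begins on Sep 16, 2007. Earlier: cold crashing begins.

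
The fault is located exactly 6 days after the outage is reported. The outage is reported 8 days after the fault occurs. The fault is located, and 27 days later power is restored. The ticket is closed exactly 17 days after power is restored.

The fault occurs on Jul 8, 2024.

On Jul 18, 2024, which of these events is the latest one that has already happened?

The fault occurs: Jul 8, 2024.
The outage is reported: Jul 8, 2024 + 8 days = Jul 16, 2024.
The fault is located: Jul 16, 2024 + 6 days = Jul 22, 2024.
Power is restored: Jul 22, 2024 + 27 days = Aug 18, 2024.
The ticket is closed: Aug 18, 2024 + 17 days = Sep 4, 2024.
Jul 18, 2024 falls between when the outage is reported (Jul 16, 2024) and when the fault is located (Jul 22, 2024).

The outage is reported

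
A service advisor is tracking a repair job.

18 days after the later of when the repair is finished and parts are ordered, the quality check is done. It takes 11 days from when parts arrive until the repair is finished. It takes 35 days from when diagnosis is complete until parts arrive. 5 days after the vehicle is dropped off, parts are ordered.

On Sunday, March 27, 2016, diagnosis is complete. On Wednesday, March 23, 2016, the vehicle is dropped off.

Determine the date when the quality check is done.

Monday, May 30, 2016

Diagnosis is complete: Mar 27, 2016.
Parts arrive: Mar 27, 2016 + 35 days = May 1, 2016.
The repair is finished: May 1, 2016 + 11 days = May 12, 2016.
The vehicle is dropped off: Mar 23, 2016.
Parts are ordered: Mar 23, 2016 + 5 days = Mar 28, 2016.
Both prerequisites met — the repair is finished (May 12, 2016), parts are ordered (Mar 28, 2016); the later is May 12, 2016.
The quality check is done: May 12, 2016 + 18 days = May 30, 2016.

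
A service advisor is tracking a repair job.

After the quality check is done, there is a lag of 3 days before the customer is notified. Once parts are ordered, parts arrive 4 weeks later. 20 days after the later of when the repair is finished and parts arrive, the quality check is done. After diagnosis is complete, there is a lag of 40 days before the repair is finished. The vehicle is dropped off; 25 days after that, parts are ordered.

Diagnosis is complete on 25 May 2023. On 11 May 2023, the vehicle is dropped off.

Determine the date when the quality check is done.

24 July 2023

Diagnosis is complete: May 25, 2023.
The repair is finished: May 25, 2023 + 40 days = Jul 4, 2023.
The vehicle is dropped off: May 11, 2023.
Parts are ordered: May 11, 2023 + 25 days = Jun 5, 2023.
Parts arrive: Jun 5, 2023 + 4 weeks = Jul 3, 2023.
Both prerequisites met — the repair is finished (Jul 4, 2023), parts arrive (Jul 3, 2023); the later is Jul 4, 2023.
The quality check is done: Jul 4, 2023 + 20 days = Jul 24, 2023.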